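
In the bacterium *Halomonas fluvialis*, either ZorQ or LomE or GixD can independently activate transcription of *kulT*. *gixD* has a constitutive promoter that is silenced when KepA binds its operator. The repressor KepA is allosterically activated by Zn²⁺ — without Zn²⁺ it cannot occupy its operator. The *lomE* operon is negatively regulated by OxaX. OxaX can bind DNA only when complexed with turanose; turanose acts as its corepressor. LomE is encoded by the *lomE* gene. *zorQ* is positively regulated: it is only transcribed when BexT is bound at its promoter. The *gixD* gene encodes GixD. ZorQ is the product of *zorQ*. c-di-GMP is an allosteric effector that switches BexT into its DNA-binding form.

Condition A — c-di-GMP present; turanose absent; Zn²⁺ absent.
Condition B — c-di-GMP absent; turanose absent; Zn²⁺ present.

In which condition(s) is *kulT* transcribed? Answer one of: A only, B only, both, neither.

Condition A:
c-di-GMP is present, so BexT is active.
No repressor is bound and BexT is active, so *zorQ* is transcribed.
So ZorQ is produced and active.
Turanose is absent, so OxaX is inactive.
With no repressor bound, *lomE* is transcribed.
So LomE is produced and active.
Zn²⁺ is absent, so KepA is inactive.
With no repressor bound, *gixD* is transcribed.
So GixD is produced and active.
Activator ZorQ is present, so *kulT* is transcribed.
→ *kulT* is ON in A.
Condition B:
c-di-GMP is absent, so BexT is inactive.
Required activator BexT is absent, so *zorQ* is not transcribed.
So ZorQ is not produced.
Turanose is absent, so OxaX is inactive.
With no repressor bound, *lomE* is transcribed.
So LomE is produced and active.
Zn²⁺ is present, so KepA is active.
With repressor KepA bound, *gixD* is not transcribed.
So GixD is not produced.
Activator LomE is present, so *kulT* is transcribed.
→ *kulT* is ON in B.

both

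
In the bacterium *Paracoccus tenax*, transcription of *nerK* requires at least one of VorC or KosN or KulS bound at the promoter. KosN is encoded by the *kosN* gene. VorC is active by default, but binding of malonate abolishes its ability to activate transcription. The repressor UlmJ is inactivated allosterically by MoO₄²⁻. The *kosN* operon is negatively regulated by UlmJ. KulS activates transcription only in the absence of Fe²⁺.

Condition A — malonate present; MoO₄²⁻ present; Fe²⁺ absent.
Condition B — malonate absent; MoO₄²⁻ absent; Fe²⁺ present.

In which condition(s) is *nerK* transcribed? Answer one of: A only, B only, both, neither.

Condition A:
Malonate is present, so VorC is inactive.
MoO₄²⁻ is present, so UlmJ is inactive.
With no repressor bound, *kosN* is transcribed.
So KosN is produced and active.
Fe²⁺ is absent, so KulS is active.
Activator KosN is present, so *nerK* is transcribed.
→ *nerK* is ON in A.
Condition B:
Malonate is absent, so VorC is active.
MoO₄²⁻ is absent, so UlmJ is active.
With repressor UlmJ bound, *kosN* is not transcribed.
So KosN is not produced.
Fe²⁺ is present, so KulS is inactive.
Activator VorC is present, so *nerK* is transcribed.
→ *nerK* is ON in B.

both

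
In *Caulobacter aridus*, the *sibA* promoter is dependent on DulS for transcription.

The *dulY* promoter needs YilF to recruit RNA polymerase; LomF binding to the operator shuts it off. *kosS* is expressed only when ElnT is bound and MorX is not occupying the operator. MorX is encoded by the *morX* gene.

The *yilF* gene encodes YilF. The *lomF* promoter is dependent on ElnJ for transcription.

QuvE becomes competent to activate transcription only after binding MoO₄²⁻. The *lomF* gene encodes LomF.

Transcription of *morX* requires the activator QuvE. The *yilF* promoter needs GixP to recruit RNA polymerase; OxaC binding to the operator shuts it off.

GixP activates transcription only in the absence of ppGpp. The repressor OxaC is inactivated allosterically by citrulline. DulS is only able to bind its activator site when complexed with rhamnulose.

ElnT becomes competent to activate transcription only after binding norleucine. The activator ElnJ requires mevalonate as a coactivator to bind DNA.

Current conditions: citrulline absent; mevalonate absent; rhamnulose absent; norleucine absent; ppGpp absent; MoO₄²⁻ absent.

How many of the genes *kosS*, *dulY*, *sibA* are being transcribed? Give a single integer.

MoO₄²⁻ is absent, so QuvE is inactive.
Required activator QuvE is absent, so *morX* is not transcribed.
So MorX is not produced.
Norleucine is absent, so ElnT is inactive.
Required activator ElnT is absent, so *kosS* is not transcribed.
→ *kosS* is OFF.
Citrulline is absent, so OxaC is active.
ppGpp is absent, so GixP is active.
With repressor OxaC bound, *yilF* is not transcribed.
So YilF is not produced.
Mevalonate is absent, so ElnJ is inactive.
Required activator ElnJ is absent, so *lomF* is not transcribed.
So LomF is not produced.
Required activator YilF is absent, so *dulY* is not transcribed.
→ *dulY* is OFF.
Rhamnulose is absent, so DulS is inactive.
Required activator DulS is absent, so *sibA* is not transcribed.
→ *sibA* is OFF.
0 of the 3 genes are transcribed.

0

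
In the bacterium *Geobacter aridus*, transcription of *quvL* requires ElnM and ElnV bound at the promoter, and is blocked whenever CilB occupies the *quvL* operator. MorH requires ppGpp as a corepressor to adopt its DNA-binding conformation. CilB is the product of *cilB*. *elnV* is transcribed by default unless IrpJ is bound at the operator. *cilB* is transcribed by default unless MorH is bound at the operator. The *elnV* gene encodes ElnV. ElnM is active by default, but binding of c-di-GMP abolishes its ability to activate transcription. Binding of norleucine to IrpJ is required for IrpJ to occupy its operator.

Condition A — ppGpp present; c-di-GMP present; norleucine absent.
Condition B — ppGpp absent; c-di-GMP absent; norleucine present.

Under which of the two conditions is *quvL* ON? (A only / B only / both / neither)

Condition A:
ppGpp is present, so MorH is active.
With repressor MorH bound, *cilB* is not transcribed.
So CilB is not produced.
c-di-GMP is present, so ElnM is inactive.
Norleucine is absent, so IrpJ is inactive.
With no repressor bound, *elnV* is transcribed.
So ElnV is produced and active.
Required activator ElnM is absent, so *quvL* is not transcribed.
→ *quvL* is OFF in A.
Condition B:
ppGpp is absent, so MorH is inactive.
With no repressor bound, *cilB* is transcribed.
So CilB is produced and active.
c-di-GMP is absent, so ElnM is active.
Norleucine is present, so IrpJ is active.
With repressor IrpJ bound, *elnV* is not transcribed.
So ElnV is not produced.
With repressor CilB bound, *quvL* is not transcribed.
→ *quvL* is OFF in B.

neither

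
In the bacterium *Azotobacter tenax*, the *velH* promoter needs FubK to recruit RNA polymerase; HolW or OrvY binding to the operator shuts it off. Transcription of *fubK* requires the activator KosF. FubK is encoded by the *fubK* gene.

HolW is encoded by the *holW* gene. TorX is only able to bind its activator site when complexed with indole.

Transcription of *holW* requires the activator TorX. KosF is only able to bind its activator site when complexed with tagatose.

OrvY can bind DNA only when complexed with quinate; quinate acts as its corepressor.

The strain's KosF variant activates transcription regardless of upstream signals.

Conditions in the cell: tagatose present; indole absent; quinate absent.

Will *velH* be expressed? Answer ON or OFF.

ON

KosF is constitutively active in this strain.
No repressor is bound and KosF is active, so *fubK* is transcribed.
So FubK is produced and active.
Indole is absent, so TorX is inactive.
Required activator TorX is absent, so *holW* is not transcribed.
So HolW is not produced.
Quinate is absent, so OrvY is inactive.
No repressor is bound and FubK is active, so *velH* is transcribed.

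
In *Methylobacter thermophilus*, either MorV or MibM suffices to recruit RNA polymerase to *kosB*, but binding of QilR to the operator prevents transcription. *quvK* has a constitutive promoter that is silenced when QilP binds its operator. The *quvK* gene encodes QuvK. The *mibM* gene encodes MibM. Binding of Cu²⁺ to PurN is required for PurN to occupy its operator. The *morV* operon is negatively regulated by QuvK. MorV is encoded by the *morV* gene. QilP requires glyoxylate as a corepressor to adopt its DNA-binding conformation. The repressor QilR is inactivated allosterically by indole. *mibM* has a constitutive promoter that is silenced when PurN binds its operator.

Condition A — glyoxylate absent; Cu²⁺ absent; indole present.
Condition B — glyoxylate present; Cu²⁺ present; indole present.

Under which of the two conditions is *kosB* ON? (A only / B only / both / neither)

both

Condition A:
Glyoxylate is absent, so QilP is inactive.
With no repressor bound, *quvK* is transcribed.
So QuvK is produced and active.
With repressor QuvK bound, *morV* is not transcribed.
So MorV is not produced.
Cu²⁺ is absent, so PurN is inactive.
With no repressor bound, *mibM* is transcribed.
So MibM is produced and active.
Indole is present, so QilR is inactive.
Activator MibM is present, so *kosB* is transcribed.
→ *kosB* is ON in A.
Condition B:
Glyoxylate is present, so QilP is active.
With repressor QilP bound, *quvK* is not transcribed.
So QuvK is not produced.
With no repressor bound, *morV* is transcribed.
So MorV is produced and active.
Cu²⁺ is present, so PurN is active.
With repressor PurN bound, *mibM* is not transcribed.
So MibM is not produced.
Indole is present, so QilR is inactive.
Activator MorV is present, so *kosB* is transcribed.
→ *kosB* is ON in B.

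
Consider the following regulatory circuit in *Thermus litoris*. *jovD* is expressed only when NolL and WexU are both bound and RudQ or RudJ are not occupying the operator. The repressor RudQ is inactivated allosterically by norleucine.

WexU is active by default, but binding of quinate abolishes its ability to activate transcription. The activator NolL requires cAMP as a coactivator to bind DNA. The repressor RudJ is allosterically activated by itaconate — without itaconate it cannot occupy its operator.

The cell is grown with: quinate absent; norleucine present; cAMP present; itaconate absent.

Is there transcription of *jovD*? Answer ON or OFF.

ON

cAMP is present, so NolL is active.
Quinate is absent, so WexU is active.
Norleucine is present, so RudQ is inactive.
Itaconate is absent, so RudJ is inactive.
No repressor is bound and NolL and WexU are active, so *jovD* is transcribed.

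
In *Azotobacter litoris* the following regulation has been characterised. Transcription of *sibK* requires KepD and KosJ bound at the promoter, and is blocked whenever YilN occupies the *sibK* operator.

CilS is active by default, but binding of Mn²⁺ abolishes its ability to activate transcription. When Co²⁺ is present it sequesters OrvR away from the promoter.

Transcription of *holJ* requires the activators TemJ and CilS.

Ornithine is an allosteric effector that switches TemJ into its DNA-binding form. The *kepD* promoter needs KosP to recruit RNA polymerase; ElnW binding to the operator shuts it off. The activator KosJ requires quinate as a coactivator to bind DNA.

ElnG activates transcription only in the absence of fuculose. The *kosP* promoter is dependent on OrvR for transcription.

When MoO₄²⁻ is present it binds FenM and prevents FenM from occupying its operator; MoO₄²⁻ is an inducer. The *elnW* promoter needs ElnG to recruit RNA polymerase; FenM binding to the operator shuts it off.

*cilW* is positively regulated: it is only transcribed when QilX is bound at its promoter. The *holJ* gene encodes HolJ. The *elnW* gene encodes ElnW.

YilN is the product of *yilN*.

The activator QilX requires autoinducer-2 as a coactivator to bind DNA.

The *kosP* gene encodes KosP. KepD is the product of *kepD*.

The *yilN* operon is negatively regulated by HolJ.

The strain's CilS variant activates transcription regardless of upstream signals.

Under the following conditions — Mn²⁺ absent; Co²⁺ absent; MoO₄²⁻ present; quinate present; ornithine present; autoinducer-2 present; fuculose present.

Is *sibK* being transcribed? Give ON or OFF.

ON

Co²⁺ is absent, so OrvR is active.
No repressor is bound and OrvR is active, so *kosP* is transcribed.
So KosP is produced and active.
MoO₄²⁻ is present, so FenM is inactive.
Fuculose is present, so ElnG is inactive.
Required activator ElnG is absent, so *elnW* is not transcribed.
So ElnW is not produced.
No repressor is bound and KosP is active, so *kepD* is transcribed.
So KepD is produced and active.
Quinate is present, so KosJ is active.
Ornithine is present, so TemJ is active.
CilS is constitutively active in this strain.
No repressor is bound and TemJ and CilS are active, so *holJ* is transcribed.
So HolJ is produced and active.
With repressor HolJ bound, *yilN* is not transcribed.
So YilN is not produced.
No repressor is bound and KepD and KosJ are active, so *sibK* is transcribed.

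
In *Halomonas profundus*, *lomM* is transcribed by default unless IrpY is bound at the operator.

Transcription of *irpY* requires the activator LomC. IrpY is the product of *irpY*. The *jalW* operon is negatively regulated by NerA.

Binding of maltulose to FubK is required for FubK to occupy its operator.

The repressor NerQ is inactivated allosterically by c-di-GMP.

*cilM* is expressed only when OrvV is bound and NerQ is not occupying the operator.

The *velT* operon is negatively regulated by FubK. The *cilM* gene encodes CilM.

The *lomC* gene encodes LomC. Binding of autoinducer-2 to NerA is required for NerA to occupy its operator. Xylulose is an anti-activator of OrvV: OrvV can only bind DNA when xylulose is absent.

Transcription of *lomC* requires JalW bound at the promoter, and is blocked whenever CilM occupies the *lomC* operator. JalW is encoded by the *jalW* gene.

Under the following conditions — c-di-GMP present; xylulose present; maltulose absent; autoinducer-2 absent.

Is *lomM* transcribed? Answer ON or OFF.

OFF

Autoinducer-2 is absent, so NerA is inactive.
With no repressor bound, *jalW* is transcribed.
So JalW is produced and active.
Xylulose is present, so OrvV is inactive.
c-di-GMP is present, so NerQ is inactive.
Required activator OrvV is absent, so *cilM* is not transcribed.
So CilM is not produced.
No repressor is bound and JalW is active, so *lomC* is transcribed.
So LomC is produced and active.
No repressor is bound and LomC is active, so *irpY* is transcribed.
So IrpY is produced and active.
With repressor IrpY bound, *lomM* is not transcribed.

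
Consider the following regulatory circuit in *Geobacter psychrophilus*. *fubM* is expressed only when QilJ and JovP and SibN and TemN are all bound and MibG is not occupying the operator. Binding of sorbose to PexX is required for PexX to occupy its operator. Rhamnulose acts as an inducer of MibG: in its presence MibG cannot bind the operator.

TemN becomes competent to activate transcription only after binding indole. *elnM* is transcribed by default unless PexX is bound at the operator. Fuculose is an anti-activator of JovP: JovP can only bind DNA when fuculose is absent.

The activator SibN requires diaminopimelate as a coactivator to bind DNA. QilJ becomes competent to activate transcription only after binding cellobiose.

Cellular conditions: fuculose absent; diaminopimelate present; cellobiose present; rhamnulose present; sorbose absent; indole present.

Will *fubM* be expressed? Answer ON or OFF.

ON

Cellobiose is present, so QilJ is active.
Fuculose is absent, so JovP is active.
Diaminopimelate is present, so SibN is active.
Indole is present, so TemN is active.
Rhamnulose is present, so MibG is inactive.
No repressor is bound and QilJ and JovP and SibN and TemN are active, so *fubM* is transcribed.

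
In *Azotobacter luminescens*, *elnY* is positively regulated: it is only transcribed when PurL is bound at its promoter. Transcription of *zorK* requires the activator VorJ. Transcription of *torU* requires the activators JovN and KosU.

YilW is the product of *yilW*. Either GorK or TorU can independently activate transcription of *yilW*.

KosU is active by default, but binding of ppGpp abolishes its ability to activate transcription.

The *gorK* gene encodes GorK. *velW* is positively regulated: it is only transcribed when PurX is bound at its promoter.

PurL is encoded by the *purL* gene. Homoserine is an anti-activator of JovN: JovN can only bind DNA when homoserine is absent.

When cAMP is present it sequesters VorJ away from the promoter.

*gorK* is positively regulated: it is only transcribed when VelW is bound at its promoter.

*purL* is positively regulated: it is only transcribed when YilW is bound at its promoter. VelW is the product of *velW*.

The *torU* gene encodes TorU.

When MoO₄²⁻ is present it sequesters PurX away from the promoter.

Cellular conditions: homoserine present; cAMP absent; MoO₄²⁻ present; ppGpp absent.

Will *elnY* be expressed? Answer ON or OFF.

MoO₄²⁻ is present, so PurX is inactive.
Required activator PurX is absent, so *velW* is not transcribed.
So VelW is not produced.
Required activator VelW is absent, so *gorK* is not transcribed.
So GorK is not produced.
Homoserine is present, so JovN is inactive.
ppGpp is absent, so KosU is active.
Required activator JovN is absent, so *torU* is not transcribed.
So TorU is not produced.
No activator is available at the *yilW* promoter, so *yilW* is not transcribed.
So YilW is not produced.
Required activator YilW is absent, so *purL* is not transcribed.
So PurL is not produced.
Required activator PurL is absent, so *elnY* is not transcribed.

OFF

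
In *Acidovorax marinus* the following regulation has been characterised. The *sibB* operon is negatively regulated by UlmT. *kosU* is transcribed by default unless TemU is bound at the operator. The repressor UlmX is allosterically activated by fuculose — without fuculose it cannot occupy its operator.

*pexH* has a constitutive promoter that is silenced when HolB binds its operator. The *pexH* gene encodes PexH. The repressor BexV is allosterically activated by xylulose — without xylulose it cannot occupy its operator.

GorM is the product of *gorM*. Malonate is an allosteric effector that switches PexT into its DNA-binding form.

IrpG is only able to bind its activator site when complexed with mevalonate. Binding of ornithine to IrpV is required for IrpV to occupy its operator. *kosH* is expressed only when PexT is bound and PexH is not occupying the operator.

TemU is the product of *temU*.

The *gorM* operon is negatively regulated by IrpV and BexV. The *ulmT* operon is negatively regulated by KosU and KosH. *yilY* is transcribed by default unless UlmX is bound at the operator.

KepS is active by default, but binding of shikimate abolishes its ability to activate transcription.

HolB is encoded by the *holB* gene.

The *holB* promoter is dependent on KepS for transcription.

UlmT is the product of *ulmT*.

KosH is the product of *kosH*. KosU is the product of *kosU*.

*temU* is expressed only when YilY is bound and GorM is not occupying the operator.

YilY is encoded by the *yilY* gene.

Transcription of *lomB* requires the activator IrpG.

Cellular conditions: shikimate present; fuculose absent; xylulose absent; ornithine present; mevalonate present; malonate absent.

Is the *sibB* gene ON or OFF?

OFF

Fuculose is absent, so UlmX is inactive.
With no repressor bound, *yilY* is transcribed.
So YilY is produced and active.
Ornithine is present, so IrpV is active.
Xylulose is absent, so BexV is inactive.
With repressor IrpV bound, *gorM* is not transcribed.
So GorM is not produced.
No repressor is bound and YilY is active, so *temU* is transcribed.
So TemU is produced and active.
With repressor TemU bound, *kosU* is not transcribed.
So KosU is not produced.
Shikimate is present, so KepS is inactive.
Required activator KepS is absent, so *holB* is not transcribed.
So HolB is not produced.
With no repressor bound, *pexH* is transcribed.
So PexH is produced and active.
Malonate is absent, so PexT is inactive.
With repressor PexH bound, *kosH* is not transcribed.
So KosH is not produced.
With no repressor bound, *ulmT* is transcribed.
So UlmT is produced and active.
With repressor UlmT bound, *sibB* is not transcribed.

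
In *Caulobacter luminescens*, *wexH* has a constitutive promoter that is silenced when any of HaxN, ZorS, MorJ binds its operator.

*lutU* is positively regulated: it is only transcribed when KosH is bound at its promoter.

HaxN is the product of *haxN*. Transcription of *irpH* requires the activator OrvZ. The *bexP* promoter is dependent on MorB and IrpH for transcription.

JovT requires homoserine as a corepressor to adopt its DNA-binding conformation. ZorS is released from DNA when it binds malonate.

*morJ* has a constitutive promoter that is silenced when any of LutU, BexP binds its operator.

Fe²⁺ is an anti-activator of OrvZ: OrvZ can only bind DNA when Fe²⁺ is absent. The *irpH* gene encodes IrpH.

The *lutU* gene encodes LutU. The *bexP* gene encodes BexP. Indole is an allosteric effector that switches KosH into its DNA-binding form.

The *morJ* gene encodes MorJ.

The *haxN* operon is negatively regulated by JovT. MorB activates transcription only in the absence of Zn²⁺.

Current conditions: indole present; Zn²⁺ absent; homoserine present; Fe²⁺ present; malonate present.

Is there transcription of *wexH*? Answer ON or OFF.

ON

Homoserine is present, so JovT is active.
With repressor JovT bound, *haxN* is not transcribed.
So HaxN is not produced.
Malonate is present, so ZorS is inactive.
Indole is present, so KosH is active.
No repressor is bound and KosH is active, so *lutU* is transcribed.
So LutU is produced and active.
Zn²⁺ is absent, so MorB is active.
Fe²⁺ is present, so OrvZ is inactive.
Required activator OrvZ is absent, so *irpH* is not transcribed.
So IrpH is not produced.
Required activator IrpH is absent, so *bexP* is not transcribed.
So BexP is not produced.
With repressor LutU bound, *morJ* is not transcribed.
So MorJ is not produced.
With no repressor bound, *wexH* is transcribed.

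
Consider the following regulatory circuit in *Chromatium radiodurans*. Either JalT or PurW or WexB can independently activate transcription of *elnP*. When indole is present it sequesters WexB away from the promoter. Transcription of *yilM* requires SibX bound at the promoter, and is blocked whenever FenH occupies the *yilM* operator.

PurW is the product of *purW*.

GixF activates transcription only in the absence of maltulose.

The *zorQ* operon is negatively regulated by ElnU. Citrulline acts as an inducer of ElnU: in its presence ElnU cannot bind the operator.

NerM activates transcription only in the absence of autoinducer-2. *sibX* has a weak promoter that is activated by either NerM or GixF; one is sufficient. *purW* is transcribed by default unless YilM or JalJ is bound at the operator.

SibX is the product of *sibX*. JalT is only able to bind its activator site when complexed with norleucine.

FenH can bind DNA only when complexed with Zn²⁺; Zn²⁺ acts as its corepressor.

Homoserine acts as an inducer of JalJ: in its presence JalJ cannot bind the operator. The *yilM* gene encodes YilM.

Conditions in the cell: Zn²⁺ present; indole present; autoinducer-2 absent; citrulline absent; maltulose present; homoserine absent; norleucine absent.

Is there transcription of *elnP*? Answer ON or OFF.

OFF

Norleucine is absent, so JalT is inactive.
Zn²⁺ is present, so FenH is active.
Autoinducer-2 is absent, so NerM is active.
Maltulose is present, so GixF is inactive.
Activator NerM is present, so *sibX* is transcribed.
So SibX is produced and active.
With repressor FenH bound, *yilM* is not transcribed.
So YilM is not produced.
Homoserine is absent, so JalJ is active.
With repressor JalJ bound, *purW* is not transcribed.
So PurW is not produced.
Indole is present, so WexB is inactive.
No activator is available at the *elnP* promoter, so *elnP* is not transcribed.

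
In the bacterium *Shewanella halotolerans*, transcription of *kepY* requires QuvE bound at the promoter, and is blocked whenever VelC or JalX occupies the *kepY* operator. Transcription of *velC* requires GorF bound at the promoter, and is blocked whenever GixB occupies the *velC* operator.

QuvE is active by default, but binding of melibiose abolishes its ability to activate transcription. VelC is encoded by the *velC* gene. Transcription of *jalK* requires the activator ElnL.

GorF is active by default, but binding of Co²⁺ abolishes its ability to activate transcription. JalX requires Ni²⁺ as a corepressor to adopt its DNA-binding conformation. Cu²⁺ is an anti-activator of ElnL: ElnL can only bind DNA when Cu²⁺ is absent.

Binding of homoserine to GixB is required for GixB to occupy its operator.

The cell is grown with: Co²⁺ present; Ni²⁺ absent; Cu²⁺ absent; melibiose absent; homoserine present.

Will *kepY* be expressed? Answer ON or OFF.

Melibiose is absent, so QuvE is active.
Homoserine is present, so GixB is active.
Co²⁺ is present, so GorF is inactive.
With repressor GixB bound, *velC* is not transcribed.
So VelC is not produced.
Ni²⁺ is absent, so JalX is inactive.
No repressor is bound and QuvE is active, so *kepY* is transcribed.

ON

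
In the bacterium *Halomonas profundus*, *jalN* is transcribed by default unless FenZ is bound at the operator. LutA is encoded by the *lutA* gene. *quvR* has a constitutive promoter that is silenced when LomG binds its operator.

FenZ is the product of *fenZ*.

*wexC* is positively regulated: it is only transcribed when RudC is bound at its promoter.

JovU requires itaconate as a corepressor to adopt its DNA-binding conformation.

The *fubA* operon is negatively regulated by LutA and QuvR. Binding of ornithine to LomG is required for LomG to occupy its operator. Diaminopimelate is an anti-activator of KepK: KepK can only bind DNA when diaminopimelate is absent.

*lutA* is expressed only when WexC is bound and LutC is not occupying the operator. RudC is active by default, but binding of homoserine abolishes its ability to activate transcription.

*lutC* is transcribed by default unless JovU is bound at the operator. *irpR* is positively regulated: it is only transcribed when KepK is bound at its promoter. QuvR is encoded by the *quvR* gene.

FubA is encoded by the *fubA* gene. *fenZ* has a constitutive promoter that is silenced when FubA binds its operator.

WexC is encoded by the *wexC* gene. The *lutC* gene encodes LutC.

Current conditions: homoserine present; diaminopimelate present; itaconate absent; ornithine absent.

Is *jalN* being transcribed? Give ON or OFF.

Itaconate is absent, so JovU is inactive.
With no repressor bound, *lutC* is transcribed.
So LutC is produced and active.
Homoserine is present, so RudC is inactive.
Required activator RudC is absent, so *wexC* is not transcribed.
So WexC is not produced.
With repressor LutC bound, *lutA* is not transcribed.
So LutA is not produced.
Ornithine is absent, so LomG is inactive.
With no repressor bound, *quvR* is transcribed.
So QuvR is produced and active.
With repressor QuvR bound, *fubA* is not transcribed.
So FubA is not produced.
With no repressor bound, *fenZ* is transcribed.
So FenZ is produced and active.
With repressor FenZ bound, *jalN* is not transcribed.

OFF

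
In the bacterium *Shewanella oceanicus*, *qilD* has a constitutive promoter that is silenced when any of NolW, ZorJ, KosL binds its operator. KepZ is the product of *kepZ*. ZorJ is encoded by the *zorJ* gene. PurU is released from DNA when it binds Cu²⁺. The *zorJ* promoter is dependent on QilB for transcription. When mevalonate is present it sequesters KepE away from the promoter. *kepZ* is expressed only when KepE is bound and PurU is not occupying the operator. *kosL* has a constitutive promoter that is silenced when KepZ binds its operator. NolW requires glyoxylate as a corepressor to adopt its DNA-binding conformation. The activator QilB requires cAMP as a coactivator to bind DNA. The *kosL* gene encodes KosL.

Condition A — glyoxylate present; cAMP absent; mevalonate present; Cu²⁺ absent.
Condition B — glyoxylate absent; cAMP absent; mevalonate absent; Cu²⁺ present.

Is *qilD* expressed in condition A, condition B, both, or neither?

B only

Condition A:
Glyoxylate is present, so NolW is active.
cAMP is absent, so QilB is inactive.
Required activator QilB is absent, so *zorJ* is not transcribed.
So ZorJ is not produced.
Mevalonate is present, so KepE is inactive.
Cu²⁺ is absent, so PurU is active.
With repressor PurU bound, *kepZ* is not transcribed.
So KepZ is not produced.
With no repressor bound, *kosL* is transcribed.
So KosL is produced and active.
With repressor NolW bound, *qilD* is not transcribed.
→ *qilD* is OFF in A.
Condition B:
Glyoxylate is absent, so NolW is inactive.
cAMP is absent, so QilB is inactive.
Required activator QilB is absent, so *zorJ* is not transcribed.
So ZorJ is not produced.
Mevalonate is absent, so KepE is active.
Cu²⁺ is present, so PurU is inactive.
No repressor is bound and KepE is active, so *kepZ* is transcribed.
So KepZ is produced and active.
With repressor KepZ bound, *kosL* is not transcribed.
So KosL is not produced.
With no repressor bound, *qilD* is transcribed.
→ *qilD* is ON in B.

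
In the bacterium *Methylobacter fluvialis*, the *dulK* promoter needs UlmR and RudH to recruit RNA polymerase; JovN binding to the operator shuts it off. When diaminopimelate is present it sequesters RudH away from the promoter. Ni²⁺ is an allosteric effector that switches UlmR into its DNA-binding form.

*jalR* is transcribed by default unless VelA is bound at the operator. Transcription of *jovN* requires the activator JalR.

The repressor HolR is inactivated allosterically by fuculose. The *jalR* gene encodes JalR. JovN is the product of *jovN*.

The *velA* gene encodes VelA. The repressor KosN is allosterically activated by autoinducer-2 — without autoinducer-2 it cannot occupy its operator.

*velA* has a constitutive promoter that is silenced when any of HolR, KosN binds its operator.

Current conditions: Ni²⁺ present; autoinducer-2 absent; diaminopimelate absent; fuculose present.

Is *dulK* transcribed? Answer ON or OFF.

ON

Ni²⁺ is present, so UlmR is active.
Diaminopimelate is absent, so RudH is active.
Fuculose is present, so HolR is inactive.
Autoinducer-2 is absent, so KosN is inactive.
With no repressor bound, *velA* is transcribed.
So VelA is produced and active.
With repressor VelA bound, *jalR* is not transcribed.
So JalR is not produced.
Required activator JalR is absent, so *jovN* is not transcribed.
So JovN is not produced.
No repressor is bound and UlmR and RudH are active, so *dulK* is transcribed.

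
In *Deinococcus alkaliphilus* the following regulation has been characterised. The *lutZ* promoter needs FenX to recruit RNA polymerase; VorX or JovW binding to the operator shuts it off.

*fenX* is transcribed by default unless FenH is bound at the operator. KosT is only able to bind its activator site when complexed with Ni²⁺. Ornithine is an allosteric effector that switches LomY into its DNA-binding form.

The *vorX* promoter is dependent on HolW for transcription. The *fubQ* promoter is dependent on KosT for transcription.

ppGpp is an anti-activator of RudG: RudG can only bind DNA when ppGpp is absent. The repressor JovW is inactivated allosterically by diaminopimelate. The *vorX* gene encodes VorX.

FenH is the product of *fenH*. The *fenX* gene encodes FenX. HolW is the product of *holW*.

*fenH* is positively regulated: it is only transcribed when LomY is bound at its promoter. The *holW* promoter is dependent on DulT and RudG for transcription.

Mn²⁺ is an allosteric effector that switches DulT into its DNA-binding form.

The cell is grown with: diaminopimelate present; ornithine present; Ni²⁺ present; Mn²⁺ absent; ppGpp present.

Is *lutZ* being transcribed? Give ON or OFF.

OFF

Ornithine is present, so LomY is active.
No repressor is bound and LomY is active, so *fenH* is transcribed.
So FenH is produced and active.
With repressor FenH bound, *fenX* is not transcribed.
So FenX is not produced.
Mn²⁺ is absent, so DulT is inactive.
ppGpp is present, so RudG is inactive.
Required activator DulT is absent, so *holW* is not transcribed.
So HolW is not produced.
Required activator HolW is absent, so *vorX* is not transcribed.
So VorX is not produced.
Diaminopimelate is present, so JovW is inactive.
Required activator FenX is absent, so *lutZ* is not transcribed.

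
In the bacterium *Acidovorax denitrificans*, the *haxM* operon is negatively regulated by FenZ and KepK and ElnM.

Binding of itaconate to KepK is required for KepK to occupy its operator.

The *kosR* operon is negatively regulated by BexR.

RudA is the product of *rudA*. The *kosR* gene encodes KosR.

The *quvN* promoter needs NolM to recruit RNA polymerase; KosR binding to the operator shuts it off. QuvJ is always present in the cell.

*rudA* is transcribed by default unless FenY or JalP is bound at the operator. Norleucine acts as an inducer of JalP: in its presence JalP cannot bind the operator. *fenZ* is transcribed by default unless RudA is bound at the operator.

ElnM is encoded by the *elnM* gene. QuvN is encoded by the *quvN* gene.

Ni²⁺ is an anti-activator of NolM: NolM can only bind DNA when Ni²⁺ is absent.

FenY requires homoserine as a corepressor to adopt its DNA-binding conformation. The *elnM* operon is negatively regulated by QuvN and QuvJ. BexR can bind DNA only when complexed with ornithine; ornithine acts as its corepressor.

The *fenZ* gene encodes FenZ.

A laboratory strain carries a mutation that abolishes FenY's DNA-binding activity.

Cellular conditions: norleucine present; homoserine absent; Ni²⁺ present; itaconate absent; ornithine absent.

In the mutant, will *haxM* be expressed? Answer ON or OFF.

FenY is non-functional in this strain, so it has no effect.
Norleucine is present, so JalP is inactive.
With no repressor bound, *rudA* is transcribed.
So RudA is produced and active.
With repressor RudA bound, *fenZ* is not transcribed.
So FenZ is not produced.
Itaconate is absent, so KepK is inactive.
Ni²⁺ is present, so NolM is inactive.
Ornithine is absent, so BexR is inactive.
With no repressor bound, *kosR* is transcribed.
So KosR is produced and active.
With repressor KosR bound, *quvN* is not transcribed.
So QuvN is not produced.
QuvJ is produced constitutively and is active.
With repressor QuvJ bound, *elnM* is not transcribed.
So ElnM is not produced.
With no repressor bound, *haxM* is transcribed.

ON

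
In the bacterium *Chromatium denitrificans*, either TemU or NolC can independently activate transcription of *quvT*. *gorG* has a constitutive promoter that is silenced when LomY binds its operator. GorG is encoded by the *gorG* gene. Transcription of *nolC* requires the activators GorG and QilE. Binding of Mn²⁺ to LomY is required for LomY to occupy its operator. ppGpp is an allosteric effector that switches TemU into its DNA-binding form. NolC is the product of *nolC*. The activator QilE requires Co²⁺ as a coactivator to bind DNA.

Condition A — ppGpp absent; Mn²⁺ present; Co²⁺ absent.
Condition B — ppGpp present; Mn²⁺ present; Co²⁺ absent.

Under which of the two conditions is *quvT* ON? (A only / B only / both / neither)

B only

Condition A:
ppGpp is absent, so TemU is inactive.
Mn²⁺ is present, so LomY is active.
With repressor LomY bound, *gorG* is not transcribed.
So GorG is not produced.
Co²⁺ is absent, so QilE is inactive.
Required activator GorG is absent, so *nolC* is not transcribed.
So NolC is not produced.
No activator is available at the *quvT* promoter, so *quvT* is not transcribed.
→ *quvT* is OFF in A.
Condition B:
ppGpp is present, so TemU is active.
Mn²⁺ is present, so LomY is active.
With repressor LomY bound, *gorG* is not transcribed.
So GorG is not produced.
Co²⁺ is absent, so QilE is inactive.
Required activator GorG is absent, so *nolC* is not transcribed.
So NolC is not produced.
Activator TemU is present, so *quvT* is transcribed.
→ *quvT* is ON in B.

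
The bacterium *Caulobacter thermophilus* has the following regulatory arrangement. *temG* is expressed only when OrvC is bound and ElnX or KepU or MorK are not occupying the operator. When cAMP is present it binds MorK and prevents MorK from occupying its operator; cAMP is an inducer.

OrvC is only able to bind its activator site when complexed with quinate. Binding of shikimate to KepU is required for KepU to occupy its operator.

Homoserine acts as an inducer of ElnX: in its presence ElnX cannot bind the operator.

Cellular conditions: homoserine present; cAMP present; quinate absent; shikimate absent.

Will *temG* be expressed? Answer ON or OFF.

OFF

Homoserine is present, so ElnX is inactive.
Shikimate is absent, so KepU is inactive.
cAMP is present, so MorK is inactive.
Quinate is absent, so OrvC is inactive.
Required activator OrvC is absent, so *temG* is not transcribed.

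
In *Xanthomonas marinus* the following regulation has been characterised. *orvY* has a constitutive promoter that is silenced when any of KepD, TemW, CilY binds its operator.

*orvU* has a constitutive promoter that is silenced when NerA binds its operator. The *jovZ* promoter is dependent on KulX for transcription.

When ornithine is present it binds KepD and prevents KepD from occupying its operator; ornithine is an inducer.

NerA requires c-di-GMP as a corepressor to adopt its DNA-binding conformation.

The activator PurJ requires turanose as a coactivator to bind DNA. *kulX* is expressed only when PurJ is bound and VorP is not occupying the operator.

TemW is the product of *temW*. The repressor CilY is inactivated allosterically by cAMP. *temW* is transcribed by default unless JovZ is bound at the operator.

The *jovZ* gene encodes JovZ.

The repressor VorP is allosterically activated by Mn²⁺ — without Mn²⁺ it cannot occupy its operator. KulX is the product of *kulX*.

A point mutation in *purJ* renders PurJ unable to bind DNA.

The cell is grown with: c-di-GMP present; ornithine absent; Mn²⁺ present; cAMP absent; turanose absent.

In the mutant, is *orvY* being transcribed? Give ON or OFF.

OFF

Ornithine is absent, so KepD is active.
PurJ is non-functional in this strain, so it has no effect.
Mn²⁺ is present, so VorP is active.
With repressor VorP bound, *kulX* is not transcribed.
So KulX is not produced.
Required activator KulX is absent, so *jovZ* is not transcribed.
So JovZ is not produced.
With no repressor bound, *temW* is transcribed.
So TemW is produced and active.
cAMP is absent, so CilY is active.
With repressor KepD bound, *orvY* is not transcribed.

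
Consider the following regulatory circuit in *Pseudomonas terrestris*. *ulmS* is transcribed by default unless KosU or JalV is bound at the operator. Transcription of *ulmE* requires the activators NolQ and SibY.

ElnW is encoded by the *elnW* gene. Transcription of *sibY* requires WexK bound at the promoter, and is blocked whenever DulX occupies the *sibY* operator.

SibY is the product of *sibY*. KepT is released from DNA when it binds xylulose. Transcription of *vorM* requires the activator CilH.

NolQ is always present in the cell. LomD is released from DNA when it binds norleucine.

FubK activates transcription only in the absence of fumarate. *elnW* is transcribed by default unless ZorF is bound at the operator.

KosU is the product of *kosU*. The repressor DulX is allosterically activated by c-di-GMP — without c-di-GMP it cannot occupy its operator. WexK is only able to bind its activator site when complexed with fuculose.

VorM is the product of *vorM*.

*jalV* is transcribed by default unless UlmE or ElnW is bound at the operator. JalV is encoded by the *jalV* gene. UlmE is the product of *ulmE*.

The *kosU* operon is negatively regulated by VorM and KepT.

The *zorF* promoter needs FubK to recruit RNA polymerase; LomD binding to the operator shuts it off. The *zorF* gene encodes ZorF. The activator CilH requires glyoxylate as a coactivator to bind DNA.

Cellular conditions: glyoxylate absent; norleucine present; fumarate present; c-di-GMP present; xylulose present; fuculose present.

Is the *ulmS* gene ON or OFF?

Glyoxylate is absent, so CilH is inactive.
Required activator CilH is absent, so *vorM* is not transcribed.
So VorM is not produced.
Xylulose is present, so KepT is inactive.
With no repressor bound, *kosU* is transcribed.
So KosU is produced and active.
NolQ is produced constitutively and is active.
c-di-GMP is present, so DulX is active.
Fuculose is present, so WexK is active.
With repressor DulX bound, *sibY* is not transcribed.
So SibY is not produced.
Required activator SibY is absent, so *ulmE* is not transcribed.
So UlmE is not produced.
Norleucine is present, so LomD is inactive.
Fumarate is present, so FubK is inactive.
Required activator FubK is absent, so *zorF* is not transcribed.
So ZorF is not produced.
With no repressor bound, *elnW* is transcribed.
So ElnW is produced and active.
With repressor ElnW bound, *jalV* is not transcribed.
So JalV is not produced.
With repressor KosU bound, *ulmS* is not transcribed.

OFF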